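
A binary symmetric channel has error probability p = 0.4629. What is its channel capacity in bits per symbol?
0.0040 bits

For a binary symmetric channel (BSC) with error probability p:
Capacity C = 1 - H(p) bits per symbol

where H(p) = -p log₂(p) - (1-p) log₂(1-p) is the binary entropy function.

H(0.4629) = 0.9960 bits
C = 1 - 0.9960 = 0.0040 bits per symbol

This means we can reliably transmit up to 0.0040 bits of information per channel use.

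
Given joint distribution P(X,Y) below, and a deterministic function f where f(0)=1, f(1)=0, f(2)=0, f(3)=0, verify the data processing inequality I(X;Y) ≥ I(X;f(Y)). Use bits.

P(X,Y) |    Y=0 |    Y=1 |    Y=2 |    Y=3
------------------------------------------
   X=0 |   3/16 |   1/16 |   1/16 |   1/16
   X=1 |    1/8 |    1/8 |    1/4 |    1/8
I(X;Y) = 0.0810, I(X;f(Y)) = 0.0698, inequality holds: 0.0810 ≥ 0.0698

Data Processing Inequality: For any Markov chain X → Y → Z, we have I(X;Y) ≥ I(X;Z).

Here Z = f(Y) is a deterministic function of Y, forming X → Y → Z.

Original I(X;Y) = 0.0810 bits

After applying f:
P(X,Z) where Z=f(Y):
- P(X,Z=0) = P(X,Y=1) + P(X,Y=2) + P(X,Y=3)
- P(X,Z=1) = P(X,Y=0)

I(X;Z) = I(X;f(Y)) = 0.0698 bits

Verification: 0.0810 ≥ 0.0698 ✓

Information cannot be created by processing; the function f can only lose information about X.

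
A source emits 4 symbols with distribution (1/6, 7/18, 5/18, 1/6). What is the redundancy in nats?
0.0659 nats

Redundancy measures how far a source is from maximum entropy:
R = H_max - H(X)

Maximum entropy for 4 symbols: H_max = log_e(4) = 1.3863 nats
Actual entropy: H(X) = 1.3204 nats
Redundancy: R = 1.3863 - 1.3204 = 0.0659 nats

This redundancy represents potential for compression: the source could be compressed by 0.0659 nats per symbol.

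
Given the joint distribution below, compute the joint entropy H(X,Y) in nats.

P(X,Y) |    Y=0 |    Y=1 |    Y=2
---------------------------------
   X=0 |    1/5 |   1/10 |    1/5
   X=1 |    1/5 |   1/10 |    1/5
1.7481 nats

Joint entropy is H(X,Y) = -Σ_{x,y} p(x,y) log p(x,y).

Summing over all non-zero entries:
H(X,Y) = -[1/5·log_e(1/5) + 1/10·log_e(1/10) + 1/5·log_e(1/5) + 1/5·log_e(1/5) + 1/10·log_e(1/10) + 1/5·log_e(1/5)]
H(X,Y) = 1.7481 nats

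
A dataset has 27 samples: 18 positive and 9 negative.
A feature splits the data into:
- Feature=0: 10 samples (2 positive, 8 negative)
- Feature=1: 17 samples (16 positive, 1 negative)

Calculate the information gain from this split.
0.4477 bits

Information Gain = H(Y) - H(Y|Feature)

Before split:
P(positive) = 18/27 = 0.6667
H(Y) = 0.9183 bits

After split:
Feature=0: H = 0.7219 bits (weight = 10/27)
Feature=1: H = 0.3228 bits (weight = 17/27)
H(Y|Feature) = (10/27)×0.7219 + (17/27)×0.3228 = 0.4706 bits

Information Gain = 0.9183 - 0.4706 = 0.4477 bits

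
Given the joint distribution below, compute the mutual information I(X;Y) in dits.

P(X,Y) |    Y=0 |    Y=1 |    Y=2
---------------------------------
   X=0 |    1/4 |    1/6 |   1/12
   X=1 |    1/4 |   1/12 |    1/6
0.0123 dits

Mutual information: I(X;Y) = H(X) + H(Y) - H(X,Y)

Marginals:
P(X) = (1/2, 1/2), H(X) = 0.3010 dits
P(Y) = (1/2, 1/4, 1/4), H(Y) = 0.4515 dits

Joint entropy: H(X,Y) = 0.7403 dits

I(X;Y) = 0.3010 + 0.4515 - 0.7403 = 0.0123 dits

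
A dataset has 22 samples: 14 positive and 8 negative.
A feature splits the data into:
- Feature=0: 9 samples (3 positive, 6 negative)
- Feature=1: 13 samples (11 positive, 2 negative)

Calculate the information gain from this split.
0.2040 bits

Information Gain = H(Y) - H(Y|Feature)

Before split:
P(positive) = 14/22 = 0.6364
H(Y) = 0.9457 bits

After split:
Feature=0: H = 0.9183 bits (weight = 9/22)
Feature=1: H = 0.6194 bits (weight = 13/22)
H(Y|Feature) = (9/22)×0.9183 + (13/22)×0.6194 = 0.7417 bits

Information Gain = 0.9457 - 0.7417 = 0.2040 bits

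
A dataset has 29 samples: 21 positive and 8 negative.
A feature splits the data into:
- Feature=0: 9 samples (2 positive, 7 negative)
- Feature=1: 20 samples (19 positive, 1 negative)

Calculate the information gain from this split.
0.4151 bits

Information Gain = H(Y) - H(Y|Feature)

Before split:
P(positive) = 21/29 = 0.7241
H(Y) = 0.8498 bits

After split:
Feature=0: H = 0.7642 bits (weight = 9/29)
Feature=1: H = 0.2864 bits (weight = 20/29)
H(Y|Feature) = (9/29)×0.7642 + (20/29)×0.2864 = 0.4347 bits

Information Gain = 0.8498 - 0.4347 = 0.4151 bits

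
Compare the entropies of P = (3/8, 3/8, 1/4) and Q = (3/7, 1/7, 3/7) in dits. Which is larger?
P

Computing entropies in dits:
H(P) = 0.4700
H(Q) = 0.4361

Distribution P has higher entropy.

Intuition: The distribution closer to uniform (more spread out) has higher entropy.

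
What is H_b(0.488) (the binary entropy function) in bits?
0.9996 bits

The binary entropy function is:
H(p) = -p log(p) - (1-p) log(1-p)

H(0.488) = -0.488 × log_2(0.488) - 0.512 × log_2(0.512)
H(0.488) = 0.9996 bits

Note: Binary entropy is maximized at p=0.5 (H=1 bit) and minimized at p=0 or p=1 (H=0).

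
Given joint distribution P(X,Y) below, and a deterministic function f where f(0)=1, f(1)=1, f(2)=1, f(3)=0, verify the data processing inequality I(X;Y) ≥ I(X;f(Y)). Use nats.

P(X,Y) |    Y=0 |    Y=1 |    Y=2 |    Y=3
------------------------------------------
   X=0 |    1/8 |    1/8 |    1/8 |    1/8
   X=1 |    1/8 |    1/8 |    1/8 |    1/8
I(X;Y) = 0.0000, I(X;f(Y)) = 0.0000, inequality holds: 0.0000 ≥ 0.0000

Data Processing Inequality: For any Markov chain X → Y → Z, we have I(X;Y) ≥ I(X;Z).

Here Z = f(Y) is a deterministic function of Y, forming X → Y → Z.

Original I(X;Y) = 0.0000 nats

After applying f:
P(X,Z) where Z=f(Y):
- P(X,Z=0) = P(X,Y=3)
- P(X,Z=1) = P(X,Y=0) + P(X,Y=1) + P(X,Y=2)

I(X;Z) = I(X;f(Y)) = 0.0000 nats

Verification: 0.0000 ≥ 0.0000 ✓

Information cannot be created by processing; the function f can only lose information about X.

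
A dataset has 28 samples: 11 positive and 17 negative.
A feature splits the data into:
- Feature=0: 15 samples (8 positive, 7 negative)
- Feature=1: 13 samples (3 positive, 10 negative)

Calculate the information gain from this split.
0.0708 bits

Information Gain = H(Y) - H(Y|Feature)

Before split:
P(positive) = 11/28 = 0.3929
H(Y) = 0.9666 bits

After split:
Feature=0: H = 0.9968 bits (weight = 15/28)
Feature=1: H = 0.7793 bits (weight = 13/28)
H(Y|Feature) = (15/28)×0.9968 + (13/28)×0.7793 = 0.8958 bits

Information Gain = 0.9666 - 0.8958 = 0.0708 bits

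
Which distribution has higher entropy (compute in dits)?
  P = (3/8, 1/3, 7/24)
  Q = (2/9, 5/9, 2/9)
P

Computing entropies in dits:
H(P) = 0.4749
H(Q) = 0.4321

Distribution P has higher entropy.

Intuition: The distribution closer to uniform (more spread out) has higher entropy.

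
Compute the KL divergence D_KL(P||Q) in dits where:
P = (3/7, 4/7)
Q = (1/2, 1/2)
0.0044 dits

KL divergence: D_KL(P||Q) = Σ p(x) log(p(x)/q(x))

Computing term by term:
  x=0: 3/7 × log_10[(3/7)/(1/2)] = 3/7 × -0.0669 = -0.0287
  x=1: 4/7 × log_10[(4/7)/(1/2)] = 4/7 × 0.0580 = 0.0331

D_KL(P||Q) = 0.0044 dits

Note: KL divergence is always non-negative and equals 0 iff P = Q.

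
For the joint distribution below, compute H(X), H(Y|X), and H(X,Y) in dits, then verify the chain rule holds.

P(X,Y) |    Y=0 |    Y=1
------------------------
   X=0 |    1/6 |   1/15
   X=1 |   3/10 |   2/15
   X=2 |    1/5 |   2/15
H(X,Y) = 0.7381, H(X) = 0.4639, H(Y|X) = 0.2742 (all in dits)

Chain rule: H(X,Y) = H(X) + H(Y|X)

Left side — joint entropy directly:
H(X,Y) = -Σ p(x,y) log p(x,y) = 0.7381 dits

Right side — compute H(Y|X) from the conditional distributions:
P(X) = (7/30, 13/30, 1/3), so H(X) = 0.4639 dits
H(Y|X) = Σ_x P(X=x) · H(Y|X=x):
  P(Y|X=0) = (5/7, 2/7), H(Y|X=0) = 0.2598, weight P(X=0) = 7/30
  P(Y|X=1) = (9/13, 4/13), H(Y|X=1) = 0.2681, weight P(X=1) = 13/30
  P(Y|X=2) = (3/5, 2/5), H(Y|X=2) = 0.2923, weight P(X=2) = 1/3
H(Y|X) = 0.2742 dits

H(X) + H(Y|X) = 0.4639 + 0.2742 = 0.7381 dits

Both sides equal 0.7381 dits. ✓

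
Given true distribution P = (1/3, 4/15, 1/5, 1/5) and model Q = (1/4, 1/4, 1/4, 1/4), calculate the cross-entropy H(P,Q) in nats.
1.3863 nats

Cross-entropy: H(P,Q) = -Σ p(x) log q(x)

Alternatively: H(P,Q) = H(P) + D_KL(P||Q)
H(P) = 1.3624 nats
D_KL(P||Q) = 0.0238 nats

H(P,Q) = 1.3624 + 0.0238 = 1.3863 nats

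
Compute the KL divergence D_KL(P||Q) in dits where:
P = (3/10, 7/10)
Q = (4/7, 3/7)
0.0652 dits

KL divergence: D_KL(P||Q) = Σ p(x) log(p(x)/q(x))

Computing term by term:
  x=0: 3/10 × log_10[(3/10)/(4/7)] = 3/10 × -0.2798 = -0.0840
  x=1: 7/10 × log_10[(7/10)/(3/7)] = 7/10 × 0.2131 = 0.1492

D_KL(P||Q) = 0.0652 dits

Note: KL divergence is always non-negative and equals 0 iff P = Q.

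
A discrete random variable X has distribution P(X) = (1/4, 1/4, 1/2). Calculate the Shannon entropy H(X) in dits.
0.4515 dits

Shannon entropy is H(X) = -Σ p(x) log p(x).

For P = (1/4, 1/4, 1/2):
H = -1/4 × log_10(1/4) -1/4 × log_10(1/4) -1/2 × log_10(1/2)
H = 0.4515 dits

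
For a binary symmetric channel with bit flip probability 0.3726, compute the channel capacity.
0.0474 bits

For a binary symmetric channel (BSC) with error probability p:
Capacity C = 1 - H(p) bits per symbol

where H(p) = -p log₂(p) - (1-p) log₂(1-p) is the binary entropy function.

H(0.3726) = 0.9526 bits
C = 1 - 0.9526 = 0.0474 bits per symbol

This means we can reliably transmit up to 0.0474 bits of information per channel use.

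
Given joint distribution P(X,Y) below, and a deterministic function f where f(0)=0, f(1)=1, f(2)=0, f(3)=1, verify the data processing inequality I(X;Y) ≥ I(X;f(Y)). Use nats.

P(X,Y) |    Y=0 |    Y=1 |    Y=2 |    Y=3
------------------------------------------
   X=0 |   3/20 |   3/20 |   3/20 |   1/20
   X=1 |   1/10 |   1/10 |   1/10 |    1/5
I(X;Y) = 0.0633, I(X;f(Y)) = 0.0201, inequality holds: 0.0633 ≥ 0.0201

Data Processing Inequality: For any Markov chain X → Y → Z, we have I(X;Y) ≥ I(X;Z).

Here Z = f(Y) is a deterministic function of Y, forming X → Y → Z.

Original I(X;Y) = 0.0633 nats

After applying f:
P(X,Z) where Z=f(Y):
- P(X,Z=0) = P(X,Y=0) + P(X,Y=2)
- P(X,Z=1) = P(X,Y=1) + P(X,Y=3)

I(X;Z) = I(X;f(Y)) = 0.0201 nats

Verification: 0.0633 ≥ 0.0201 ✓

Information cannot be created by processing; the function f can only lose information about X.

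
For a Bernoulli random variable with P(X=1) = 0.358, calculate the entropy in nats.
0.6523 nats

The binary entropy function is:
H(p) = -p log(p) - (1-p) log(1-p)

H(0.358) = -0.358 × log_e(0.358) - 0.642 × log_e(0.642)
H(0.358) = 0.6523 nats

Note: Binary entropy is maximized at p=0.5 (H=1 bit) and minimized at p=0 or p=1 (H=0).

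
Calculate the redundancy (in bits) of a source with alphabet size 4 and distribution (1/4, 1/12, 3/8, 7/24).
0.1521 bits

Redundancy measures how far a source is from maximum entropy:
R = H_max - H(X)

Maximum entropy for 4 symbols: H_max = log_2(4) = 2.0000 bits
Actual entropy: H(X) = 1.8479 bits
Redundancy: R = 2.0000 - 1.8479 = 0.1521 bits

This redundancy represents potential for compression: the source could be compressed by 0.1521 bits per symbol.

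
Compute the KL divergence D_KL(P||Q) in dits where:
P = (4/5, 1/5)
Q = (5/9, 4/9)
0.0573 dits

KL divergence: D_KL(P||Q) = Σ p(x) log(p(x)/q(x))

Computing term by term:
  x=0: 4/5 × log_10[(4/5)/(5/9)] = 4/5 × 0.1584 = 0.1267
  x=1: 1/5 × log_10[(1/5)/(4/9)] = 1/5 × -0.3468 = -0.0694

D_KL(P||Q) = 0.0573 dits

Note: KL divergence is always non-negative and equals 0 iff P = Q.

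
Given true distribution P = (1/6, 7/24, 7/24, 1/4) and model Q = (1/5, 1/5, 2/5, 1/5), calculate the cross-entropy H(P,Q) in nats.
1.4073 nats

Cross-entropy: H(P,Q) = -Σ p(x) log q(x)

Alternatively: H(P,Q) = H(P) + D_KL(P||Q)
H(P) = 1.3640 nats
D_KL(P||Q) = 0.0433 nats

H(P,Q) = 1.3640 + 0.0433 = 1.4073 nats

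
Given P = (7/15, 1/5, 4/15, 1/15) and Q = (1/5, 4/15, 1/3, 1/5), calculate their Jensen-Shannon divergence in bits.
0.0709 bits

Jensen-Shannon divergence is:
JSD(P||Q) = 0.5 × D_KL(P||M) + 0.5 × D_KL(Q||M)
where M = 0.5 × (P + Q) is the mixture distribution.

M = 0.5 × (7/15, 1/5, 4/15, 1/15) + 0.5 × (1/5, 4/15, 1/3, 1/5) = (1/3, 7/30, 3/10, 2/15)

D_KL(P||M) = 0.0701 bits
D_KL(Q||M) = 0.0716 bits

JSD(P||Q) = 0.5 × 0.0701 + 0.5 × 0.0716 = 0.0709 bits

Unlike KL divergence, JSD is symmetric and bounded: 0 ≤ JSD ≤ log(2).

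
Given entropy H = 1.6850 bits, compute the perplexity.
3.2154

Perplexity is 2^H (or exp(H) for natural log).

H = 1.6850 bits
Perplexity = 2^1.6850 = 3.2154

Interpretation: The model's uncertainty is equivalent to choosing uniformly among 3.2 options.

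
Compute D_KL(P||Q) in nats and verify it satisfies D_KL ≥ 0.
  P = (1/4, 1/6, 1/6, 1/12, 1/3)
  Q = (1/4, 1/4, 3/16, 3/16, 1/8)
0.1722 nats

KL divergence satisfies the Gibbs inequality: D_KL(P||Q) ≥ 0 for all distributions P, Q.

D_KL(P||Q) = Σ p(x) log(p(x)/q(x))
Term by term:
  x=0: 1/4 × log_e[(1/4)/(1/4)] = 0.0000
  x=1: 1/6 × log_e[(1/6)/(1/4)] = -0.0676
  x=2: 1/6 × log_e[(1/6)/(3/16)] = -0.0196
  x=3: 1/12 × log_e[(1/12)/(3/16)] = -0.0676
  x=4: 1/3 × log_e[(1/3)/(1/8)] = 0.3269
D_KL(P||Q) = 0.1722 nats

D_KL(P||Q) = 0.1722 ≥ 0 ✓

This non-negativity is a fundamental property: relative entropy cannot be negative because it measures how different Q is from P.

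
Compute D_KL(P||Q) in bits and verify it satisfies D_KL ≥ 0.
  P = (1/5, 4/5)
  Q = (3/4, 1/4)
0.9611 bits

KL divergence satisfies the Gibbs inequality: D_KL(P||Q) ≥ 0 for all distributions P, Q.

D_KL(P||Q) = Σ p(x) log(p(x)/q(x))
Term by term:
  x=0: 1/5 × log_2[(1/5)/(3/4)] = -0.3814
  x=1: 4/5 × log_2[(4/5)/(1/4)] = 1.3425
D_KL(P||Q) = 0.9611 bits

D_KL(P||Q) = 0.9611 ≥ 0 ✓

This non-negativity is a fundamental property: relative entropy cannot be negative because it measures how different Q is from P.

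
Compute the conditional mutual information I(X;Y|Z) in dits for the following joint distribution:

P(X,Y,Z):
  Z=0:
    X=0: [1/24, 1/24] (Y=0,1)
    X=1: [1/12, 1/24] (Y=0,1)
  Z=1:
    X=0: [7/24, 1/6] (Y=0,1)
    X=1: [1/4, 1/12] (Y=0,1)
0.0038 dits

Conditional mutual information: I(X;Y|Z) = H(X|Z) + H(Y|Z) - H(X,Y|Z)

H(Z) = 0.2222
H(X,Z) = 0.5172 → H(X|Z) = 0.2949
H(Y,Z) = 0.4976 → H(Y|Z) = 0.2753
H(X,Y,Z) = 0.7887 → H(X,Y|Z) = 0.5664

I(X;Y|Z) = 0.2949 + 0.2753 - 0.5664 = 0.0038 dits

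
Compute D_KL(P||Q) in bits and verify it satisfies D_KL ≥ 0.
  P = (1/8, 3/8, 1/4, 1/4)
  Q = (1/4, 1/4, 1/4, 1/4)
0.0944 bits

KL divergence satisfies the Gibbs inequality: D_KL(P||Q) ≥ 0 for all distributions P, Q.

D_KL(P||Q) = Σ p(x) log(p(x)/q(x))
Term by term:
  x=0: 1/8 × log_2[(1/8)/(1/4)] = -0.1250
  x=1: 3/8 × log_2[(3/8)/(1/4)] = 0.2194
  x=2: 1/4 × log_2[(1/4)/(1/4)] = 0.0000
  x=3: 1/4 × log_2[(1/4)/(1/4)] = 0.0000
D_KL(P||Q) = 0.0944 bits

D_KL(P||Q) = 0.0944 ≥ 0 ✓

This non-negativity is a fundamental property: relative entropy cannot be negative because it measures how different Q is from P.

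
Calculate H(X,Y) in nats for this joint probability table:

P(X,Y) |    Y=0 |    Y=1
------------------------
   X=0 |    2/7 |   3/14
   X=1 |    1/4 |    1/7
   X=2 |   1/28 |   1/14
1.6201 nats

Joint entropy is H(X,Y) = -Σ_{x,y} p(x,y) log p(x,y).

Summing over all non-zero entries:
H(X,Y) = -[2/7·log_e(2/7) + 3/14·log_e(3/14) + 1/4·log_e(1/4) + 1/7·log_e(1/7) + 1/28·log_e(1/28) + 1/14·log_e(1/14)]
H(X,Y) = 1.6201 nats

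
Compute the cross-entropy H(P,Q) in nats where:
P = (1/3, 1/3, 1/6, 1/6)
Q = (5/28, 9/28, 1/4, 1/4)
1.4147 nats

Cross-entropy: H(P,Q) = -Σ p(x) log q(x)

Alternatively: H(P,Q) = H(P) + D_KL(P||Q)
H(P) = 1.3297 nats
D_KL(P||Q) = 0.0850 nats

H(P,Q) = 1.3297 + 0.0850 = 1.4147 nats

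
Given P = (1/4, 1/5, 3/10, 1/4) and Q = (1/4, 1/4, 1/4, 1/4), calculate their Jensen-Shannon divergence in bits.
0.0036 bits

Jensen-Shannon divergence is:
JSD(P||Q) = 0.5 × D_KL(P||M) + 0.5 × D_KL(Q||M)
where M = 0.5 × (P + Q) is the mixture distribution.

M = 0.5 × (1/4, 1/5, 3/10, 1/4) + 0.5 × (1/4, 1/4, 1/4, 1/4) = (1/4, 9/40, 11/40, 1/4)

D_KL(P||M) = 0.0037 bits
D_KL(Q||M) = 0.0036 bits

JSD(P||Q) = 0.5 × 0.0037 + 0.5 × 0.0036 = 0.0036 bits

Unlike KL divergence, JSD is symmetric and bounded: 0 ≤ JSD ≤ log(2).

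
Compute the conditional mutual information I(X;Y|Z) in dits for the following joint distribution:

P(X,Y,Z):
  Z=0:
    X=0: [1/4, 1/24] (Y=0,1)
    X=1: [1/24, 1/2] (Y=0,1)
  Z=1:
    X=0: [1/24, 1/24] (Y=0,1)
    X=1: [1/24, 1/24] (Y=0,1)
0.1186 dits

Conditional mutual information: I(X;Y|Z) = H(X|Z) + H(Y|Z) - H(X,Y|Z)

H(Z) = 0.1957
H(X,Z) = 0.4802 → H(X|Z) = 0.2845
H(Y,Z) = 0.4802 → H(Y|Z) = 0.2845
H(X,Y,Z) = 0.6461 → H(X,Y|Z) = 0.4504

I(X;Y|Z) = 0.2845 + 0.2845 - 0.4504 = 0.1186 dits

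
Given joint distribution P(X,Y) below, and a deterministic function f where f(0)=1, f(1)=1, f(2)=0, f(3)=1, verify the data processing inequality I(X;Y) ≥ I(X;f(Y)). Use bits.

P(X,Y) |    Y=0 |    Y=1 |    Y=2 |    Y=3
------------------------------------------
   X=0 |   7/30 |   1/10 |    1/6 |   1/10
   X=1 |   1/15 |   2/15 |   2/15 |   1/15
I(X;Y) = 0.0527, I(X;f(Y)) = 0.0025, inequality holds: 0.0527 ≥ 0.0025

Data Processing Inequality: For any Markov chain X → Y → Z, we have I(X;Y) ≥ I(X;Z).

Here Z = f(Y) is a deterministic function of Y, forming X → Y → Z.

Original I(X;Y) = 0.0527 bits

After applying f:
P(X,Z) where Z=f(Y):
- P(X,Z=0) = P(X,Y=2)
- P(X,Z=1) = P(X,Y=0) + P(X,Y=1) + P(X,Y=3)

I(X;Z) = I(X;f(Y)) = 0.0025 bits

Verification: 0.0527 ≥ 0.0025 ✓

Information cannot be created by processing; the function f can only lose information about X.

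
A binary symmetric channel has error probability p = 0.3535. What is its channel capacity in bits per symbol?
0.0628 bits

For a binary symmetric channel (BSC) with error probability p:
Capacity C = 1 - H(p) bits per symbol

where H(p) = -p log₂(p) - (1-p) log₂(1-p) is the binary entropy function.

H(0.3535) = 0.9372 bits
C = 1 - 0.9372 = 0.0628 bits per symbol

This means we can reliably transmit up to 0.0628 bits of information per channel use.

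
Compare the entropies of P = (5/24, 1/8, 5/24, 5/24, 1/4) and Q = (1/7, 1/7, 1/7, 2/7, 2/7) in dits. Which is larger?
P

Computing entropies in dits:
H(P) = 0.6892
H(Q) = 0.6731

Distribution P has higher entropy.

Intuition: The distribution closer to uniform (more spread out) has higher entropy.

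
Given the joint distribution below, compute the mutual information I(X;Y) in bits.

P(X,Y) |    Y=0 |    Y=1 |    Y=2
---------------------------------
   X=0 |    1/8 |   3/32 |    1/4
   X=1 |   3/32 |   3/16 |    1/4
0.0234 bits

Mutual information: I(X;Y) = H(X) + H(Y) - H(X,Y)

Marginals:
P(X) = (15/32, 17/32), H(X) = 0.9972 bits
P(Y) = (7/32, 9/32, 1/2), H(Y) = 1.4943 bits

Joint entropy: H(X,Y) = 2.4681 bits

I(X;Y) = 0.9972 + 1.4943 - 2.4681 = 0.0234 bits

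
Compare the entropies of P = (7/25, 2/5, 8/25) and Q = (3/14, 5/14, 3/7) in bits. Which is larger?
P

Computing entropies in bits:
H(P) = 1.5690
H(Q) = 1.5306

Distribution P has higher entropy.

Intuition: The distribution closer to uniform (more spread out) has higher entropy.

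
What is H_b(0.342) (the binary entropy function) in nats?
0.6424 nats

The binary entropy function is:
H(p) = -p log(p) - (1-p) log(1-p)

H(0.342) = -0.342 × log_e(0.342) - 0.658 × log_e(0.658)
H(0.342) = 0.6424 nats

Note: Binary entropy is maximized at p=0.5 (H=1 bit) and minimized at p=0 or p=1 (H=0).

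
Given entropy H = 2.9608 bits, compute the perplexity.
7.7856

Perplexity is 2^H (or exp(H) for natural log).

H = 2.9608 bits
Perplexity = 2^2.9608 = 7.7856

Interpretation: The model's uncertainty is equivalent to choosing uniformly among 7.8 options.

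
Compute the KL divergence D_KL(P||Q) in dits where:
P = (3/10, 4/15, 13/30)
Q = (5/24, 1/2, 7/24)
0.0492 dits

KL divergence: D_KL(P||Q) = Σ p(x) log(p(x)/q(x))

Computing term by term:
  x=0: 3/10 × log_10[(3/10)/(5/24)] = 3/10 × 0.1584 = 0.0475
  x=1: 4/15 × log_10[(4/15)/(1/2)] = 4/15 × -0.2730 = -0.0728
  x=2: 13/30 × log_10[(13/30)/(7/24)] = 13/30 × 0.1719 = 0.0745

D_KL(P||Q) = 0.0492 dits

Note: KL divergence is always non-negative and equals 0 iff P = Q.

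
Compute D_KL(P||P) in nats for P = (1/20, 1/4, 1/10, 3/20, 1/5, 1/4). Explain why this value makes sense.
0.0000 nats

KL divergence satisfies the Gibbs inequality: D_KL(P||Q) ≥ 0 for all distributions P, Q.

D_KL(P||Q) = Σ p(x) log(p(x)/q(x))
Each term is p(x) × log_e(p(x)/p(x)) = p(x) × log_e(1) = 0, so the sum is 0.
D_KL(P||Q) = 0.0000 nats

When P = Q, the KL divergence is exactly 0, as there is no 'divergence' between identical distributions.

This non-negativity is a fundamental property: relative entropy cannot be negative because it measures how different Q is from P.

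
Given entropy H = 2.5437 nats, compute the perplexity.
12.7267

Perplexity is e^H (or exp(H) for natural log).

H = 2.5437 nats
Perplexity = e^2.5437 = 12.7267

Interpretation: The model's uncertainty is equivalent to choosing uniformly among 12.7 options.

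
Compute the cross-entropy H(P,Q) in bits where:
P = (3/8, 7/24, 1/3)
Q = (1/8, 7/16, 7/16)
1.8704 bits

Cross-entropy: H(P,Q) = -Σ p(x) log q(x)

Alternatively: H(P,Q) = H(P) + D_KL(P||Q)
H(P) = 1.5774 bits
D_KL(P||Q) = 0.2930 bits

H(P,Q) = 1.5774 + 0.2930 = 1.8704 bits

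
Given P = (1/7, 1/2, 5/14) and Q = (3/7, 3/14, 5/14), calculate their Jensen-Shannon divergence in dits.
0.0290 dits

Jensen-Shannon divergence is:
JSD(P||Q) = 0.5 × D_KL(P||M) + 0.5 × D_KL(Q||M)
where M = 0.5 × (P + Q) is the mixture distribution.

M = 0.5 × (1/7, 1/2, 5/14) + 0.5 × (3/7, 3/14, 5/14) = (2/7, 5/14, 5/14)

D_KL(P||M) = 0.0301 dits
D_KL(Q||M) = 0.0279 dits

JSD(P||Q) = 0.5 × 0.0301 + 0.5 × 0.0279 = 0.0290 dits

Unlike KL divergence, JSD is symmetric and bounded: 0 ≤ JSD ≤ log(2).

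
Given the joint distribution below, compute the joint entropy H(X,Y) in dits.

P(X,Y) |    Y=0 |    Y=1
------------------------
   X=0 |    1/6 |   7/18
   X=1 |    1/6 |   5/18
0.5734 dits

Joint entropy is H(X,Y) = -Σ_{x,y} p(x,y) log p(x,y).

Summing over all non-zero entries:
H(X,Y) = -[1/6·log_10(1/6) + 7/18·log_10(7/18) + 1/6·log_10(1/6) + 5/18·log_10(5/18)]
H(X,Y) = 0.5734 dits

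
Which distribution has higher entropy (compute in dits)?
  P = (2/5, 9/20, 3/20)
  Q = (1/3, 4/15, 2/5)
Q

Computing entropies in dits:
H(P) = 0.4388
H(Q) = 0.4713

Distribution Q has higher entropy.

Intuition: The distribution closer to uniform (more spread out) has higher entropy.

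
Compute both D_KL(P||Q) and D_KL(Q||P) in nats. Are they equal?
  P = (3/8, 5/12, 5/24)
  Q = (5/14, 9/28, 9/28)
D_KL(P||Q) = 0.0361, D_KL(Q||P) = 0.0385

KL divergence is not symmetric: D_KL(P||Q) ≠ D_KL(Q||P) in general.

D_KL(P||Q) = 0.0361 nats
D_KL(Q||P) = 0.0385 nats

No, they are not equal!

This asymmetry is why KL divergence is not a true distance metric.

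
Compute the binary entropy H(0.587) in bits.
0.9780 bits

The binary entropy function is:
H(p) = -p log(p) - (1-p) log(1-p)

H(0.587) = -0.587 × log_2(0.587) - 0.413 × log_2(0.413)
H(0.587) = 0.9780 bits

Note: Binary entropy is maximized at p=0.5 (H=1 bit) and minimized at p=0 or p=1 (H=0).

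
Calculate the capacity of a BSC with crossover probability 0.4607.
0.0045 bits

For a binary symmetric channel (BSC) with error probability p:
Capacity C = 1 - H(p) bits per symbol

where H(p) = -p log₂(p) - (1-p) log₂(1-p) is the binary entropy function.

H(0.4607) = 0.9955 bits
C = 1 - 0.9955 = 0.0045 bits per symbol

This means we can reliably transmit up to 0.0045 bits of information per channel use.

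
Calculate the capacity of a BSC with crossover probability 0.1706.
0.3409 bits

For a binary symmetric channel (BSC) with error probability p:
Capacity C = 1 - H(p) bits per symbol

where H(p) = -p log₂(p) - (1-p) log₂(1-p) is the binary entropy function.

H(0.1706) = 0.6591 bits
C = 1 - 0.6591 = 0.3409 bits per symbol

This means we can reliably transmit up to 0.3409 bits of information per channel use.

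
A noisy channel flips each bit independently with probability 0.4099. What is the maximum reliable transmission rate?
0.0236 bits

For a binary symmetric channel (BSC) with error probability p:
Capacity C = 1 - H(p) bits per symbol

where H(p) = -p log₂(p) - (1-p) log₂(1-p) is the binary entropy function.

H(0.4099) = 0.9764 bits
C = 1 - 0.9764 = 0.0236 bits per symbol

This means we can reliably transmit up to 0.0236 bits of information per channel use.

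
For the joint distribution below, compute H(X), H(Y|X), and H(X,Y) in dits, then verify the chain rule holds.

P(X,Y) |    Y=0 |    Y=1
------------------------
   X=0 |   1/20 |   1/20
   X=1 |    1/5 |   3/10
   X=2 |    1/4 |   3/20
H(X,Y) = 0.7009, H(X) = 0.4097, H(Y|X) = 0.2912 (all in dits)

Chain rule: H(X,Y) = H(X) + H(Y|X)

Left side — joint entropy directly:
H(X,Y) = -Σ p(x,y) log p(x,y) = 0.7009 dits

Right side — compute H(Y|X) from the conditional distributions:
P(X) = (1/10, 1/2, 2/5), so H(X) = 0.4097 dits
H(Y|X) = Σ_x P(X=x) · H(Y|X=x):
  P(Y|X=0) = (1/2, 1/2), H(Y|X=0) = 0.3010, weight P(X=0) = 1/10
  P(Y|X=1) = (2/5, 3/5), H(Y|X=1) = 0.2923, weight P(X=1) = 1/2
  P(Y|X=2) = (5/8, 3/8), H(Y|X=2) = 0.2873, weight P(X=2) = 2/5
H(Y|X) = 0.2912 dits

H(X) + H(Y|X) = 0.4097 + 0.2912 = 0.7009 dits

Both sides equal 0.7009 dits. ✓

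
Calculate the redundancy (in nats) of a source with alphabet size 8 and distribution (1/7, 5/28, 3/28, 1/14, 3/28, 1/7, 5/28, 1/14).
0.0526 nats

Redundancy measures how far a source is from maximum entropy:
R = H_max - H(X)

Maximum entropy for 8 symbols: H_max = log_e(8) = 2.0794 nats
Actual entropy: H(X) = 2.0269 nats
Redundancy: R = 2.0794 - 2.0269 = 0.0526 nats

This redundancy represents potential for compression: the source could be compressed by 0.0526 nats per symbol.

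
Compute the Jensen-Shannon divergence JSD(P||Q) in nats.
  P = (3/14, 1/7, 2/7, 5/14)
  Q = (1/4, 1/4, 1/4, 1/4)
0.0134 nats

Jensen-Shannon divergence is:
JSD(P||Q) = 0.5 × D_KL(P||M) + 0.5 × D_KL(Q||M)
where M = 0.5 × (P + Q) is the mixture distribution.

M = 0.5 × (3/14, 1/7, 2/7, 5/14) + 0.5 × (1/4, 1/4, 1/4, 1/4) = (0.232143, 0.196429, 0.267857, 0.303571)

D_KL(P||M) = 0.0138 nats
D_KL(Q||M) = 0.0130 nats

JSD(P||Q) = 0.5 × 0.0138 + 0.5 × 0.0130 = 0.0134 nats

Unlike KL divergence, JSD is symmetric and bounded: 0 ≤ JSD ≤ log(2).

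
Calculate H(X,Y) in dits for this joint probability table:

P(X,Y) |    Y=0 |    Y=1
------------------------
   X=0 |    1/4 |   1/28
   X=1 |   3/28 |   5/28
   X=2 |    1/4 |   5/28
0.7239 dits

Joint entropy is H(X,Y) = -Σ_{x,y} p(x,y) log p(x,y).

Summing over all non-zero entries:
H(X,Y) = -[1/4·log_10(1/4) + 1/28·log_10(1/28) + 3/28·log_10(3/28) + 5/28·log_10(5/28) + 1/4·log_10(1/4) + 5/28·log_10(5/28)]
H(X,Y) = 0.7239 dits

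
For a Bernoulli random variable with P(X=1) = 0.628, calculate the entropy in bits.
0.9522 bits

The binary entropy function is:
H(p) = -p log(p) - (1-p) log(1-p)

H(0.628) = -0.628 × log_2(0.628) - 0.372 × log_2(0.372)
H(0.628) = 0.9522 bits

Note: Binary entropy is maximized at p=0.5 (H=1 bit) and minimized at p=0 or p=1 (H=0).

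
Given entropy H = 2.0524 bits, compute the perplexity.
4.1480

Perplexity is 2^H (or exp(H) for natural log).

H = 2.0524 bits
Perplexity = 2^2.0524 = 4.1480

Interpretation: The model's uncertainty is equivalent to choosing uniformly among 4.1 options.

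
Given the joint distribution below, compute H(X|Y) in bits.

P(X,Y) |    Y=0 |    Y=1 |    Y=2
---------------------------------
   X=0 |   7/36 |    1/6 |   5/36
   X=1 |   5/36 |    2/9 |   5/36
0.9875 bits

Using the chain rule: H(X|Y) = H(X,Y) - H(Y)

First, compute H(X,Y) = 2.5591 bits

Marginal P(Y) = (1/3, 7/18, 5/18)
H(Y) = 1.5715 bits

H(X|Y) = H(X,Y) - H(Y) = 2.5591 - 1.5715 = 0.9875 bits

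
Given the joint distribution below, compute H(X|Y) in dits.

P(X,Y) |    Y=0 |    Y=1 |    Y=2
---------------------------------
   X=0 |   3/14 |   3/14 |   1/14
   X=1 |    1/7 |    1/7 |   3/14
0.2786 dits

Using the chain rule: H(X|Y) = H(X,Y) - H(Y)

First, compute H(X,Y) = 0.7534 dits

Marginal P(Y) = (5/14, 5/14, 2/7)
H(Y) = 0.4748 dits

H(X|Y) = H(X,Y) - H(Y) = 0.7534 - 0.4748 = 0.2786 dits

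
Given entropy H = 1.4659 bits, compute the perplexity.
2.7624

Perplexity is 2^H (or exp(H) for natural log).

H = 1.4659 bits
Perplexity = 2^1.4659 = 2.7624

Interpretation: The model's uncertainty is equivalent to choosing uniformly among 2.8 options.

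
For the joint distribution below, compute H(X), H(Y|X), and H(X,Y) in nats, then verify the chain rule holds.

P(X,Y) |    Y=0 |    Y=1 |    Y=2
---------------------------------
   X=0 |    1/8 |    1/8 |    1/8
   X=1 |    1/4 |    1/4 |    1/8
H(X,Y) = 1.7329, H(X) = 0.6616, H(Y|X) = 1.0713 (all in nats)

Chain rule: H(X,Y) = H(X) + H(Y|X)

Left side — joint entropy directly:
H(X,Y) = -Σ p(x,y) log p(x,y) = 1.7329 nats

Right side — compute H(Y|X) from the conditional distributions:
P(X) = (3/8, 5/8), so H(X) = 0.6616 nats
H(Y|X) = Σ_x P(X=x) · H(Y|X=x):
  P(Y|X=0) = (1/3, 1/3, 1/3), H(Y|X=0) = 1.0986, weight P(X=0) = 3/8
  P(Y|X=1) = (2/5, 2/5, 1/5), H(Y|X=1) = 1.0549, weight P(X=1) = 5/8
H(Y|X) = 1.0713 nats

H(X) + H(Y|X) = 0.6616 + 1.0713 = 1.7329 nats

Both sides equal 1.7329 nats. ✓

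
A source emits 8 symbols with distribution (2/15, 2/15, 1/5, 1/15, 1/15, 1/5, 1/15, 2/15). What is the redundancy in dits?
0.0383 dits

Redundancy measures how far a source is from maximum entropy:
R = H_max - H(X)

Maximum entropy for 8 symbols: H_max = log_10(8) = 0.9031 dits
Actual entropy: H(X) = 0.8648 dits
Redundancy: R = 0.9031 - 0.8648 = 0.0383 dits

This redundancy represents potential for compression: the source could be compressed by 0.0383 dits per symbol.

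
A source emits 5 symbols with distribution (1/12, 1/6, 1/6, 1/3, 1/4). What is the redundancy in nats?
0.0923 nats

Redundancy measures how far a source is from maximum entropy:
R = H_max - H(X)

Maximum entropy for 5 symbols: H_max = log_e(5) = 1.6094 nats
Actual entropy: H(X) = 1.5171 nats
Redundancy: R = 1.6094 - 1.5171 = 0.0923 nats

This redundancy represents potential for compression: the source could be compressed by 0.0923 nats per symbol.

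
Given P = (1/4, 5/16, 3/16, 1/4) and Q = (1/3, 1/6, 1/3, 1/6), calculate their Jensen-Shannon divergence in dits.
0.0125 dits

Jensen-Shannon divergence is:
JSD(P||Q) = 0.5 × D_KL(P||M) + 0.5 × D_KL(Q||M)
where M = 0.5 × (P + Q) is the mixture distribution.

M = 0.5 × (1/4, 5/16, 3/16, 1/4) + 0.5 × (1/3, 1/6, 1/3, 1/6) = (7/24, 0.239583, 0.260417, 5/24)

D_KL(P||M) = 0.0124 dits
D_KL(Q||M) = 0.0126 dits

JSD(P||Q) = 0.5 × 0.0124 + 0.5 × 0.0126 = 0.0125 dits

Unlike KL divergence, JSD is symmetric and bounded: 0 ≤ JSD ≤ log(2).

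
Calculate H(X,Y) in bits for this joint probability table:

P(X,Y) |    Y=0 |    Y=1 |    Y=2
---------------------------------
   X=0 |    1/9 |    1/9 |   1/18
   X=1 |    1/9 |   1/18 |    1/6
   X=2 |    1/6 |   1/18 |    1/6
3.0441 bits

Joint entropy is H(X,Y) = -Σ_{x,y} p(x,y) log p(x,y).

Summing over all non-zero entries:
H(X,Y) = -[1/9·log_2(1/9) + 1/9·log_2(1/9) + 1/18·log_2(1/18) + 1/9·log_2(1/9) + 1/18·log_2(1/18) + 1/6·log_2(1/6) + 1/6·log_2(1/6) + 1/18·log_2(1/18) + 1/6·log_2(1/6)]
H(X,Y) = 3.0441 bits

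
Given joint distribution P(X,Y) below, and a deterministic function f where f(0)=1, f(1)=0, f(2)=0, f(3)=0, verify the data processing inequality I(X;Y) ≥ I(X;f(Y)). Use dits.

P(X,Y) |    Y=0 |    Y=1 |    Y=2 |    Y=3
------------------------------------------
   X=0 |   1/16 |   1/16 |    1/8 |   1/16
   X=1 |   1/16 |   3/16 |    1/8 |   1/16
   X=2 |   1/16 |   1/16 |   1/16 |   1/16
I(X;Y) = 0.0144, I(X;f(Y)) = 0.0027, inequality holds: 0.0144 ≥ 0.0027

Data Processing Inequality: For any Markov chain X → Y → Z, we have I(X;Y) ≥ I(X;Z).

Here Z = f(Y) is a deterministic function of Y, forming X → Y → Z.

Original I(X;Y) = 0.0144 dits

After applying f:
P(X,Z) where Z=f(Y):
- P(X,Z=0) = P(X,Y=1) + P(X,Y=2) + P(X,Y=3)
- P(X,Z=1) = P(X,Y=0)

I(X;Z) = I(X;f(Y)) = 0.0027 dits

Verification: 0.0144 ≥ 0.0027 ✓

Information cannot be created by processing; the function f can only lose information about X.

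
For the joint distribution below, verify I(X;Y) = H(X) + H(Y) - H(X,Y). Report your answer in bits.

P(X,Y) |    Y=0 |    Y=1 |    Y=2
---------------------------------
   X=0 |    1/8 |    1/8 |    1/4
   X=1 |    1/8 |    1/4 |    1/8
I(X;Y) = 0.0613 bits

Mutual information has multiple equivalent forms:
- I(X;Y) = H(X) - H(X|Y)
- I(X;Y) = H(Y) - H(Y|X)
- I(X;Y) = H(X) + H(Y) - H(X,Y)

Computing all quantities:
H(X) = 1.0000, H(Y) = 1.5613, H(X,Y) = 2.5000
H(X|Y) = 0.9387, H(Y|X) = 1.5000

Verification:
H(X) - H(X|Y) = 1.0000 - 0.9387 = 0.0613
H(Y) - H(Y|X) = 1.5613 - 1.5000 = 0.0613
H(X) + H(Y) - H(X,Y) = 1.0000 + 1.5613 - 2.5000 = 0.0613

All forms give I(X;Y) = 0.0613 bits. ✓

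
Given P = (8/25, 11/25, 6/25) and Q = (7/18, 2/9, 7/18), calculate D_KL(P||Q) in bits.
0.1765 bits

KL divergence: D_KL(P||Q) = Σ p(x) log(p(x)/q(x))

Computing term by term:
  x=0: 8/25 × log_2[(8/25)/(7/18)] = 8/25 × -0.2813 = -0.0900
  x=1: 11/25 × log_2[(11/25)/(2/9)] = 11/25 × 0.9855 = 0.4336
  x=2: 6/25 × log_2[(6/25)/(7/18)] = 6/25 × -0.6963 = -0.1671

D_KL(P||Q) = 0.1765 bits

Note: KL divergence is always non-negative and equals 0 iff P = Q.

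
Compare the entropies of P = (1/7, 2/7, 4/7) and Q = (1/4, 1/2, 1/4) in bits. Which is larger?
Q

Computing entropies in bits:
H(P) = 1.3788
H(Q) = 1.5000

Distribution Q has higher entropy.

Intuition: The distribution closer to uniform (more spread out) has higher entropy.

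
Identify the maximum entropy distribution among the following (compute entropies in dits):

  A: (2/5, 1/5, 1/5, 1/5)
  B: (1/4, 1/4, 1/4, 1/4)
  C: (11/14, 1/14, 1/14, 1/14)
B

For a discrete distribution over n outcomes, entropy is maximized by the uniform distribution.

Computing entropies:
H(A) = 0.5786 dits
H(B) = 0.6021 dits
H(C) = 0.3279 dits

The uniform distribution (where all probabilities equal 1/4) achieves the maximum entropy of log_10(4) = 0.6021 dits.

Distribution B has the highest entropy.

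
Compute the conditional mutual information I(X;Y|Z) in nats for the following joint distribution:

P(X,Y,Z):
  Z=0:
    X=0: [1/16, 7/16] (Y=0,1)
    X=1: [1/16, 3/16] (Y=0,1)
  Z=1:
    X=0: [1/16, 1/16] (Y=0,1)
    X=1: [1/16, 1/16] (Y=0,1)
0.0090 nats

Conditional mutual information: I(X;Y|Z) = H(X|Z) + H(Y|Z) - H(X,Y|Z)

H(Z) = 0.5623
H(X,Z) = 1.2130 → H(X|Z) = 0.6507
H(Y,Z) = 1.0735 → H(Y|Z) = 0.5112
H(X,Y,Z) = 1.7153 → H(X,Y|Z) = 1.1529

I(X;Y|Z) = 0.6507 + 0.5112 - 1.1529 = 0.0090 nats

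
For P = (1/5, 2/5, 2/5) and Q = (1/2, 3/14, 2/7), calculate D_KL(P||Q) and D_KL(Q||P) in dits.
D_KL(P||Q) = 0.0873, D_KL(Q||P) = 0.0991

KL divergence is not symmetric: D_KL(P||Q) ≠ D_KL(Q||P) in general.

D_KL(P||Q) = 0.0873 dits
D_KL(Q||P) = 0.0991 dits

No, they are not equal!

This asymmetry is why KL divergence is not a true distance metric.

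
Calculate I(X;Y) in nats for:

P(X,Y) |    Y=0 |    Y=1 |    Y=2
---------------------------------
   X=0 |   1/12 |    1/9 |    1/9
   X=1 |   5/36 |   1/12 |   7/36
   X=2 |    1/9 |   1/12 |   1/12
0.0189 nats

Mutual information: I(X;Y) = H(X) + H(Y) - H(X,Y)

Marginals:
P(X) = (11/36, 5/12, 5/18), H(X) = 1.0829 nats
P(Y) = (1/3, 5/18, 7/18), H(Y) = 1.0893 nats

Joint entropy: H(X,Y) = 2.1533 nats

I(X;Y) = 1.0829 + 1.0893 - 2.1533 = 0.0189 nats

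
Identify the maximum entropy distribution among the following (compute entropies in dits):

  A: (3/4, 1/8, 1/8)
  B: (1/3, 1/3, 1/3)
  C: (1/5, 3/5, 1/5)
B

For a discrete distribution over n outcomes, entropy is maximized by the uniform distribution.

Computing entropies:
H(A) = 0.3195 dits
H(B) = 0.4771 dits
H(C) = 0.4127 dits

The uniform distribution (where all probabilities equal 1/3) achieves the maximum entropy of log_10(3) = 0.4771 dits.

Distribution B has the highest entropy.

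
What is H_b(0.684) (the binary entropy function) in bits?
0.9000 bits

The binary entropy function is:
H(p) = -p log(p) - (1-p) log(1-p)

H(0.684) = -0.684 × log_2(0.684) - 0.316 × log_2(0.316)
H(0.684) = 0.9000 bits

Note: Binary entropy is maximized at p=0.5 (H=1 bit) and minimized at p=0 or p=1 (H=0).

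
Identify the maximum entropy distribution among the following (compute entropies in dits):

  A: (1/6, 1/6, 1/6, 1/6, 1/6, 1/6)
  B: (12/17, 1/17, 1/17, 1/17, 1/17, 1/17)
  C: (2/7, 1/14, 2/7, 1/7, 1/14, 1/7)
A

For a discrete distribution over n outcomes, entropy is maximized by the uniform distribution.

Computing entropies:
H(A) = 0.7782 dits
H(B) = 0.4687 dits
H(C) = 0.7161 dits

The uniform distribution (where all probabilities equal 1/6) achieves the maximum entropy of log_10(6) = 0.7782 dits.

Distribution A has the highest entropy.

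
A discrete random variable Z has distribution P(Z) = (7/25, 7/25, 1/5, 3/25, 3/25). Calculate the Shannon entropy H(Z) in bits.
2.2270 bits

Shannon entropy is H(X) = -Σ p(x) log p(x).

For P = (7/25, 7/25, 1/5, 3/25, 3/25):
H = -7/25 × log_2(7/25) -7/25 × log_2(7/25) -1/5 × log_2(1/5) -3/25 × log_2(3/25) -3/25 × log_2(3/25)
H = 2.2270 bits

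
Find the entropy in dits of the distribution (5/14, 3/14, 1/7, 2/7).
0.5792 dits

Shannon entropy is H(X) = -Σ p(x) log p(x).

For P = (5/14, 3/14, 1/7, 2/7):
H = -5/14 × log_10(5/14) -3/14 × log_10(3/14) -1/7 × log_10(1/7) -2/7 × log_10(2/7)
H = 0.5792 dits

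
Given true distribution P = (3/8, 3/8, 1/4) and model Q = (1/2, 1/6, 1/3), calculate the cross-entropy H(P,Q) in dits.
0.5240 dits

Cross-entropy: H(P,Q) = -Σ p(x) log q(x)

Alternatively: H(P,Q) = H(P) + D_KL(P||Q)
H(P) = 0.4700 dits
D_KL(P||Q) = 0.0540 dits

H(P,Q) = 0.4700 + 0.0540 = 0.5240 dits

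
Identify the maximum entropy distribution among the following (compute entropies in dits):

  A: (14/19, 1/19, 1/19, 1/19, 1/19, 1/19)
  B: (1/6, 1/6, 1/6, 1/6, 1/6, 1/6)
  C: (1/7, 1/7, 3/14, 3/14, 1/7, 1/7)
B

For a discrete distribution over n outcomes, entropy is maximized by the uniform distribution.

Computing entropies:
H(A) = 0.4342 dits
H(B) = 0.7782 dits
H(C) = 0.7696 dits

The uniform distribution (where all probabilities equal 1/6) achieves the maximum entropy of log_10(6) = 0.7782 dits.

Distribution B has the highest entropy.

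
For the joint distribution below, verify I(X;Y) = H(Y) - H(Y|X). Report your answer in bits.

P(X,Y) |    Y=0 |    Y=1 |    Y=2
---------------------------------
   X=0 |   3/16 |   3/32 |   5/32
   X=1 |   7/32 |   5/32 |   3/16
I(X;Y) = 0.0039 bits

Mutual information has multiple equivalent forms:
- I(X;Y) = H(X) - H(X|Y)
- I(X;Y) = H(Y) - H(Y|X)
- I(X;Y) = H(X) + H(Y) - H(X,Y)

Computing all quantities:
H(X) = 0.9887, H(Y) = 1.5575, H(X,Y) = 2.5423
H(X|Y) = 0.9848, H(Y|X) = 1.5536

Verification:
H(X) - H(X|Y) = 0.9887 - 0.9848 = 0.0039
H(Y) - H(Y|X) = 1.5575 - 1.5536 = 0.0039
H(X) + H(Y) - H(X,Y) = 0.9887 + 1.5575 - 2.5423 = 0.0039

All forms give I(X;Y) = 0.0039 bits. ✓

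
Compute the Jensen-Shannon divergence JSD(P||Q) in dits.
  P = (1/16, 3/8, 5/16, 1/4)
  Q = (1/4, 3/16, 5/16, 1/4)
0.0200 dits

Jensen-Shannon divergence is:
JSD(P||Q) = 0.5 × D_KL(P||M) + 0.5 × D_KL(Q||M)
where M = 0.5 × (P + Q) is the mixture distribution.

M = 0.5 × (1/16, 3/8, 5/16, 1/4) + 0.5 × (1/4, 3/16, 5/16, 1/4) = (5/32, 9/32, 5/16, 1/4)

D_KL(P||M) = 0.0220 dits
D_KL(Q||M) = 0.0180 dits

JSD(P||Q) = 0.5 × 0.0220 + 0.5 × 0.0180 = 0.0200 dits

Unlike KL divergence, JSD is symmetric and bounded: 0 ≤ JSD ≤ log(2).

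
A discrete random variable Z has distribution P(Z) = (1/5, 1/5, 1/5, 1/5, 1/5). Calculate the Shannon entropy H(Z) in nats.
1.6094 nats

Shannon entropy is H(X) = -Σ p(x) log p(x).

For P = (1/5, 1/5, 1/5, 1/5, 1/5):
H = -1/5 × log_e(1/5) -1/5 × log_e(1/5) -1/5 × log_e(1/5) -1/5 × log_e(1/5) -1/5 × log_e(1/5)
H = 1.6094 nats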